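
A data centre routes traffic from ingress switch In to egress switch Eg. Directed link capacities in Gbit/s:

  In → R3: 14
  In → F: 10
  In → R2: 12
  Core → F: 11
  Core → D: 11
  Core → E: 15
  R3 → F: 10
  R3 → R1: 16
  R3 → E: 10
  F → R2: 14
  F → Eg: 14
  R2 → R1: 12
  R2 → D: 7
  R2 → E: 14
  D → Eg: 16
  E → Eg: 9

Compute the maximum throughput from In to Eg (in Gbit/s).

Augment In→F→Eg: bottleneck 10, flow now 10.
Augment In→R3→F→Eg: bottleneck 4, flow now 14.
Augment In→R3→E→Eg: bottleneck 9, flow now 23.
Augment In→R2→D→Eg: bottleneck 7, flow now 30.
No augmenting path remains; maximum flow = 30.
In the residual graph, reachable from In: {In, R3, F, R2, R1, E}.
Min-cut edges: F→Eg (14), R2→D (7), E→Eg (9); capacity 14 + 7 + 9 = 30.
This cut is saturated, so no flow can exceed 30.

30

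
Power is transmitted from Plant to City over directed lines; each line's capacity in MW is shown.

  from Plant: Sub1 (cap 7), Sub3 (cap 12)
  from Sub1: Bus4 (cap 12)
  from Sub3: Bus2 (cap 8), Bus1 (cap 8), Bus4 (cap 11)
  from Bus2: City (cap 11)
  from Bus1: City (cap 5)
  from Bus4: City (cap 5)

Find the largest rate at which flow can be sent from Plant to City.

17

Augment Plant→Sub1→Bus4→City: bottleneck 5, flow now 5.
Augment Plant→Sub3→Bus2→City: bottleneck 8, flow now 13.
Augment Plant→Sub3→Bus1→City: bottleneck 4, flow now 17.
No augmenting path remains; maximum flow = 17.
In the residual graph, reachable from Plant: {Plant, Sub1, Bus4}.
Min-cut edges: Plant→Sub3 (12), Bus4→City (5); capacity 12 + 5 = 17.
This cut is saturated, so no flow can exceed 17.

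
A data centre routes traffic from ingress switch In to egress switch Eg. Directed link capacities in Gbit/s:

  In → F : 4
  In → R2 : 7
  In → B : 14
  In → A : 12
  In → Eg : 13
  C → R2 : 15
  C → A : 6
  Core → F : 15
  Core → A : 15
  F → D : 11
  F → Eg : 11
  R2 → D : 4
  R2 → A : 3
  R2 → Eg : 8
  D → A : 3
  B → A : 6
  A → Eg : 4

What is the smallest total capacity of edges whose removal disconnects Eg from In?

28

Augment In→Eg: bottleneck 13, flow now 13.
Augment In→F→Eg: bottleneck 4, flow now 17.
Augment In→R2→Eg: bottleneck 7, flow now 24.
Augment In→A→Eg: bottleneck 4, flow now 28.
No augmenting path remains; maximum flow = 28.
By max-flow min-cut, the minimum cut capacity equals the max flow.
In the residual graph, reachable from In: {In, B, A}.
Min-cut edges: In→F (4), In→R2 (7), In→Eg (13), A→Eg (4); capacity 4 + 7 + 13 + 4 = 28.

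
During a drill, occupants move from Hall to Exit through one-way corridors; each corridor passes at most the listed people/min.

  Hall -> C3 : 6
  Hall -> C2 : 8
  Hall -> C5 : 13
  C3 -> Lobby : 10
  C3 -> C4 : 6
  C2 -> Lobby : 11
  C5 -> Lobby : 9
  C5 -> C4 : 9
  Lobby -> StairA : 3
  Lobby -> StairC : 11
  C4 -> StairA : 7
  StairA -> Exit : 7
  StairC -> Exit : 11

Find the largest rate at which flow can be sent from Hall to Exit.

18

Augment Hall→C3→Lobby→StairA→Exit: bottleneck 3, flow now 3.
Augment Hall→C3→Lobby→StairC→Exit: bottleneck 3, flow now 6.
Augment Hall→C2→Lobby→StairC→Exit: bottleneck 8, flow now 14.
Augment Hall→C5→C4→StairA→Exit: bottleneck 4, flow now 18.
No augmenting path remains; maximum flow = 18.
In the residual graph, reachable from Hall: {Hall, C3, C2, C5, Lobby, C4, StairA}.
Min-cut edges: Lobby→StairC (11), StairA→Exit (7); capacity 11 + 7 = 18.
This cut is saturated, so no flow can exceed 18.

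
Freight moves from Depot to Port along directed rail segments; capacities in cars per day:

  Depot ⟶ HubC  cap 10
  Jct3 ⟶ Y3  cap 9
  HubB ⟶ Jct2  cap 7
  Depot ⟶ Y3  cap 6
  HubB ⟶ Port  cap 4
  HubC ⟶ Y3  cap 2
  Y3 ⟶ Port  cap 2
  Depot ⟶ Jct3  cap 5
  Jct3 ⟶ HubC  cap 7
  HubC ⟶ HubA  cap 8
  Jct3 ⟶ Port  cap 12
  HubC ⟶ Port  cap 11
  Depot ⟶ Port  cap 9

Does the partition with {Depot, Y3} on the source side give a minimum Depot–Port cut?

Given cut capacity: 5 + 10 + 9 + 2 = 26.
Augment Depot→Port: bottleneck 9, flow now 9.
Augment Depot→Jct3→Port: bottleneck 5, flow now 14.
Augment Depot→HubC→Port: bottleneck 10, flow now 24.
Augment Depot→Y3→Port: bottleneck 2, flow now 26.
No augmenting path remains; maximum flow = 26.
Cut capacity 26 equals the max flow, so it is a minimum cut.

Yes — it is a minimum cut (capacity 26).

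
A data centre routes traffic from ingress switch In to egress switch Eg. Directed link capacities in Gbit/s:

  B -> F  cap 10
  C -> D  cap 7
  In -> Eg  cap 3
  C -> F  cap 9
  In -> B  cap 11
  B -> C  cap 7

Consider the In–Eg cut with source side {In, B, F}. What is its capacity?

10

Edges leaving {In, B, F}: In→Eg (3), B→C (7).
Cut capacity = 3 + 7 = 10.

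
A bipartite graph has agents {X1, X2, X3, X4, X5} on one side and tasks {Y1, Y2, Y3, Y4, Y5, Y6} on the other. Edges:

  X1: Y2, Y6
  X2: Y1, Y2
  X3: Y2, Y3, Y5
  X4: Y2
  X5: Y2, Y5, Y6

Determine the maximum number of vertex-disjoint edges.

Unit-capacity flow: source→left, listed edges, right→sink; max matching = max flow.
Augmenting path X1→Y2 (+1); matched 1.
Augmenting path X2→Y1 (+1); matched 2.
Augmenting path X3→Y3 (+1); matched 3.
Augmenting path X5→Y5 (+1); matched 4.
Augmenting path X4→Y2→X1→Y6 (+1); matched 5.
No augmenting path remains; maximum matching = 5.
König certificate: {X1, X2, X3, X4, X5} is a vertex cover of size 5 (every listed pair touches it), so no matching can be larger.

5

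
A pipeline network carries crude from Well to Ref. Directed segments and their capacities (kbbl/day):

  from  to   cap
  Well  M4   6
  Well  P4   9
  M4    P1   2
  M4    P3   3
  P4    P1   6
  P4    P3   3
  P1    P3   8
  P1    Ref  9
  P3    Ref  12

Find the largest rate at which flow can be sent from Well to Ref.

Augment Well→M4→P1→Ref: bottleneck 2, flow now 2.
Augment Well→M4→P3→Ref: bottleneck 3, flow now 5.
Augment Well→P4→P1→Ref: bottleneck 6, flow now 11.
Augment Well→P4→P3→Ref: bottleneck 3, flow now 14.
No augmenting path remains; maximum flow = 14.
In the residual graph, reachable from Well: {Well, M4}.
Min-cut edges: Well→P4 (9), M4→P1 (2), M4→P3 (3); capacity 9 + 2 + 3 = 14.
This cut is saturated, so no flow can exceed 14.

14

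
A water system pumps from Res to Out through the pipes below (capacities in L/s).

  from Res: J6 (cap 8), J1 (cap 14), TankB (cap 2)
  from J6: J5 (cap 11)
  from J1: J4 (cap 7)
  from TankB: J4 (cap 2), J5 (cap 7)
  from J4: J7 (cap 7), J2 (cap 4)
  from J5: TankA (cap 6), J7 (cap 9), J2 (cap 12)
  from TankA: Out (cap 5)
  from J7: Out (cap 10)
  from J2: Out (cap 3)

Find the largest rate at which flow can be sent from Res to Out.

17

Augment Res→J6→J5→TankA→Out: bottleneck 5, flow now 5.
Augment Res→J6→J5→J7→Out: bottleneck 3, flow now 8.
Augment Res→J1→J4→J7→Out: bottleneck 7, flow now 15.
Augment Res→TankB→J4→J2→Out: bottleneck 2, flow now 17.
No augmenting path remains; maximum flow = 17.
In the residual graph, reachable from Res: {Res, J1}.
Min-cut edges: Res→J6 (8), Res→TankB (2), J1→J4 (7); capacity 8 + 2 + 7 = 17.
This cut is saturated, so no flow can exceed 17.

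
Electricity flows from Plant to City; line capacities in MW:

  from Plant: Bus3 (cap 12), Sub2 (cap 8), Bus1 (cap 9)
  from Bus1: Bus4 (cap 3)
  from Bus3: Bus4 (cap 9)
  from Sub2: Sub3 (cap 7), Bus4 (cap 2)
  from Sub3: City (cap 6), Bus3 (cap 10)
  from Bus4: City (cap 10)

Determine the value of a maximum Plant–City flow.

16

Augment Plant→Bus1→Bus4→City: bottleneck 3, flow now 3.
Augment Plant→Bus3→Bus4→City: bottleneck 7, flow now 10.
Augment Plant→Sub2→Sub3→City: bottleneck 6, flow now 16.
No augmenting path remains; maximum flow = 16.
In the residual graph, reachable from Plant: {Plant, Bus1, Bus3, Sub2, Sub3, Bus4}.
Min-cut edges: Sub3→City (6), Bus4→City (10); capacity 6 + 10 = 16.
This cut is saturated, so no flow can exceed 16.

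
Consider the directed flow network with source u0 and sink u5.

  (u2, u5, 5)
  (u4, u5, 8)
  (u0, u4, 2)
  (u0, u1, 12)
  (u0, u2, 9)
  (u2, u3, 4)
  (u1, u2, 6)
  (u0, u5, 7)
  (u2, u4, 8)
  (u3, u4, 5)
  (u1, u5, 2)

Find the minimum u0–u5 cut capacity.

Augment u0→u5: bottleneck 7, flow now 7.
Augment u0→u1→u5: bottleneck 2, flow now 9.
Augment u0→u2→u5: bottleneck 5, flow now 14.
Augment u0→u4→u5: bottleneck 2, flow now 16.
Augment u0→u2→u4→u5: bottleneck 4, flow now 20.
Augment u0→u1→u2→u4→u5: bottleneck 2, flow now 22.
No augmenting path remains; maximum flow = 22.
By max-flow min-cut, the minimum cut capacity equals the max flow.
In the residual graph, reachable from u0: {u0, u1, u2, u3, u4}.
Min-cut edges: u0→u5 (7), u1→u5 (2), u2→u5 (5), u4→u5 (8); capacity 7 + 2 + 5 + 8 = 22.

22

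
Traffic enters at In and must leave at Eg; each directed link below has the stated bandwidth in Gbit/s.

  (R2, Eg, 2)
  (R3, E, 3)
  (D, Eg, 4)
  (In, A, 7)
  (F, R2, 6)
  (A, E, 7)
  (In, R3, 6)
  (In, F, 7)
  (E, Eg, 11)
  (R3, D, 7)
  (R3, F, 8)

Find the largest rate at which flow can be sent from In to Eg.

15

Augment In→F→R2→Eg: bottleneck 2, flow now 2.
Augment In→A→E→Eg: bottleneck 7, flow now 9.
Augment In→R3→E→Eg: bottleneck 3, flow now 12.
Augment In→R3→D→Eg: bottleneck 3, flow now 15.
No augmenting path remains; maximum flow = 15.
In the residual graph, reachable from In: {In, F, R2}.
Min-cut edges: In→A (7), In→R3 (6), R2→Eg (2); capacity 7 + 6 + 2 = 15.
This cut is saturated, so no flow can exceed 15.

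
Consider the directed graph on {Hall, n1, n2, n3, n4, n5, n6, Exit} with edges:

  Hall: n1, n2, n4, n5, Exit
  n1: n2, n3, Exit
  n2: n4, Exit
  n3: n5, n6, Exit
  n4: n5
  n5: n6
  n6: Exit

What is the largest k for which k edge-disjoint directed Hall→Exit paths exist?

Assign every edge capacity 1; by Menger, the answer equals the max flow.
Path Hall→Exit (+1); total 1.
Path Hall→n1→Exit (+1); total 2.
Path Hall→n2→Exit (+1); total 3.
Path Hall→n5→n6→Exit (+1); total 4.
No residual Hall→Exit path; max flow = 4.
Certifying cut of size 4: {Hall→Exit, Hall→n1, Hall→n2, n5→n6}.

4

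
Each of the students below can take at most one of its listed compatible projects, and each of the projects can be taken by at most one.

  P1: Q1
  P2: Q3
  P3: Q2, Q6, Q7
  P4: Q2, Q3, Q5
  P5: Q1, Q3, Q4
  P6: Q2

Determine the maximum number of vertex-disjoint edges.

Unit-capacity flow: source→left, listed edges, right→sink; max matching = max flow.
Augmenting path P1→Q1 (+1); matched 1.
Augmenting path P2→Q3 (+1); matched 2.
Augmenting path P3→Q2 (+1); matched 3.
Augmenting path P4→Q5 (+1); matched 4.
Augmenting path P5→Q4 (+1); matched 5.
Augmenting path P6→Q2→P3→Q6 (+1); matched 6.
No augmenting path remains; maximum matching = 6.
König certificate: {P1, P2, P3, P4, P5, P6} is a vertex cover of size 6 (every listed pair touches it), so no matching can be larger.

6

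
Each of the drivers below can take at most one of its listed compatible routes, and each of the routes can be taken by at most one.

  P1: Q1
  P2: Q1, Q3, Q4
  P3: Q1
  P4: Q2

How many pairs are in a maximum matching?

3

Unit-capacity flow: source→left, listed edges, right→sink; max matching = max flow.
Augmenting path P1→Q1 (+1); matched 1.
Augmenting path P2→Q3 (+1); matched 2.
Augmenting path P4→Q2 (+1); matched 3.
No augmenting path remains; maximum matching = 3.
König certificate: {P2, P4, Q1} is a vertex cover of size 3 (every listed pair touches it), so no matching can be larger.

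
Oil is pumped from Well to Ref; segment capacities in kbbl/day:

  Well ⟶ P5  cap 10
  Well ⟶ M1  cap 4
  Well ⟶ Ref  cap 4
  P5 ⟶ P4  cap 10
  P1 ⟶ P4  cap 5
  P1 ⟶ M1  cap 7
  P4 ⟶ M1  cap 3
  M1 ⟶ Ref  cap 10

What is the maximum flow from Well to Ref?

11

Augment Well→Ref: bottleneck 4, flow now 4.
Augment Well→M1→Ref: bottleneck 4, flow now 8.
Augment Well→P5→P4→M1→Ref: bottleneck 3, flow now 11.
No augmenting path remains; maximum flow = 11.
In the residual graph, reachable from Well: {Well, P5, P4}.
Min-cut edges: Well→M1 (4), Well→Ref (4), P4→M1 (3); capacity 4 + 4 + 3 = 11.
This cut is saturated, so no flow can exceed 11.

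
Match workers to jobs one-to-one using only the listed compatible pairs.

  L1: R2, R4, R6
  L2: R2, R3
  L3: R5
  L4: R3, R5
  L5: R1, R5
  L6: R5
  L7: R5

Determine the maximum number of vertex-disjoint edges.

Unit-capacity flow: source→left, listed edges, right→sink; max matching = max flow.
Augmenting path L1→R2 (+1); matched 1.
Augmenting path L2→R3 (+1); matched 2.
Augmenting path L3→R5 (+1); matched 3.
Augmenting path L5→R1 (+1); matched 4.
Augmenting path L4→R3→L2→R2→L1→R4 (+1); matched 5.
No augmenting path remains; maximum matching = 5.
König certificate: {L1, L2, L4, L5, R5} is a vertex cover of size 5 (every listed pair touches it), so no matching can be larger.

5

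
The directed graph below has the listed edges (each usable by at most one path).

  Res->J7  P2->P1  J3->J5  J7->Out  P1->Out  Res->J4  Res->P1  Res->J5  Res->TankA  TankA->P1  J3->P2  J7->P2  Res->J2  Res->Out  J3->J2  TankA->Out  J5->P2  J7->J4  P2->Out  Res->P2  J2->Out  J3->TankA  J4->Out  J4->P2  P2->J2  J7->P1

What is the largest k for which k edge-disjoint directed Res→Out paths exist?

Assign every edge capacity 1; by Menger, the answer equals the max flow.
Path Res→Out (+1); total 1.
Path Res→J7→Out (+1); total 2.
Path Res→J2→Out (+1); total 3.
Path Res→J4→Out (+1); total 4.
Path Res→TankA→Out (+1); total 5.
Path Res→P1→Out (+1); total 6.
Path Res→P2→Out (+1); total 7.
No residual Res→Out path; max flow = 7.
Certifying cut of size 7: {J2→Out, P1→Out, P2→Out, Res→J4, Res→J7, Res→Out, Res→TankA}.

7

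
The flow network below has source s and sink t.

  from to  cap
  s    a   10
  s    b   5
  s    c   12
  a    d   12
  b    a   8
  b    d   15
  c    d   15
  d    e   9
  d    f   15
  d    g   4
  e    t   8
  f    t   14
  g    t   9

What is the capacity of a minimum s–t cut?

Augment s→a→d→e→t: bottleneck 8, flow now 8.
Augment s→a→d→f→t: bottleneck 2, flow now 10.
Augment s→b→d→f→t: bottleneck 5, flow now 15.
Augment s→c→d→f→t: bottleneck 7, flow now 22.
Augment s→c→d→g→t: bottleneck 4, flow now 26.
No augmenting path remains; maximum flow = 26.
By max-flow min-cut, the minimum cut capacity equals the max flow.
In the residual graph, reachable from s: {s, a, b, c, d, e, f}.
Min-cut edges: d→g (4), e→t (8), f→t (14); capacity 4 + 8 + 14 = 26.

26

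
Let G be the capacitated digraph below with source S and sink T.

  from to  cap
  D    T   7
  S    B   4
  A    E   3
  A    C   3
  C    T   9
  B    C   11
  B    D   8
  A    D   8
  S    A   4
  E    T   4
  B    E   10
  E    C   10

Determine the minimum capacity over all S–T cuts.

Augment S→A→C→T: bottleneck 3, flow now 3.
Augment S→A→D→T: bottleneck 1, flow now 4.
Augment S→B→C→T: bottleneck 4, flow now 8.
No augmenting path remains; maximum flow = 8.
By max-flow min-cut, the minimum cut capacity equals the max flow.
In the residual graph, reachable from S: {S}.
Min-cut edges: S→A (4), S→B (4); capacity 4 + 4 = 8.

8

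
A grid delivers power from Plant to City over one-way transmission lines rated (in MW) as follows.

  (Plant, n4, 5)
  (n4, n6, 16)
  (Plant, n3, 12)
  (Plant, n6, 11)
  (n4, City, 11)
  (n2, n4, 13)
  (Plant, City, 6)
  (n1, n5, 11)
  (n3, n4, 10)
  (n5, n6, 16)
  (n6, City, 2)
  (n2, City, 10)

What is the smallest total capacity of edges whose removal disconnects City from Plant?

19

Augment Plant→City: bottleneck 6, flow now 6.
Augment Plant→n4→City: bottleneck 5, flow now 11.
Augment Plant→n6→City: bottleneck 2, flow now 13.
Augment Plant→n3→n4→City: bottleneck 6, flow now 19.
No augmenting path remains; maximum flow = 19.
By max-flow min-cut, the minimum cut capacity equals the max flow.
In the residual graph, reachable from Plant: {Plant, n3, n4, n6}.
Min-cut edges: Plant→City (6), n4→City (11), n6→City (2); capacity 6 + 11 + 2 = 19.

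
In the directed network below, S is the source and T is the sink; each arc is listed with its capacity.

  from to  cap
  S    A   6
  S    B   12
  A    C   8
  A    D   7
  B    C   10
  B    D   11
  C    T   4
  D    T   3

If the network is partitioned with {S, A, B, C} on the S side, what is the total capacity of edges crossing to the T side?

22

Edges leaving {S, A, B, C}: A→D (7), B→D (11), C→T (4).
Cut capacity = 7 + 11 + 4 = 22.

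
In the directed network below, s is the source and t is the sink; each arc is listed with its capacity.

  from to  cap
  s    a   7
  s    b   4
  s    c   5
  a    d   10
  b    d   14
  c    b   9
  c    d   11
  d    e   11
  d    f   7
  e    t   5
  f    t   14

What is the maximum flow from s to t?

Augment s→a→d→e→t: bottleneck 5, flow now 5.
Augment s→a→d→f→t: bottleneck 2, flow now 7.
Augment s→b→d→f→t: bottleneck 4, flow now 11.
Augment s→c→d→f→t: bottleneck 1, flow now 12.
No augmenting path remains; maximum flow = 12.
In the residual graph, reachable from s: {s, a, b, c, d, e}.
Min-cut edges: d→f (7), e→t (5); capacity 7 + 5 = 12.
This cut is saturated, so no flow can exceed 12.

12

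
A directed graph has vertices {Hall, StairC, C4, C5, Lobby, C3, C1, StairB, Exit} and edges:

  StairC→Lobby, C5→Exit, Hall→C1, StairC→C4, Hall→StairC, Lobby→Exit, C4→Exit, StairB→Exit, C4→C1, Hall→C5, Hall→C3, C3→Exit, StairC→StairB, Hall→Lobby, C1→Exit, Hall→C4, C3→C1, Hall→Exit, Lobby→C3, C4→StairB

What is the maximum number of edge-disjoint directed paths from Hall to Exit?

7

Assign every edge capacity 1; by Menger, the answer equals the max flow.
Path Hall→Exit (+1); total 1.
Path Hall→C4→Exit (+1); total 2.
Path Hall→C5→Exit (+1); total 3.
Path Hall→Lobby→Exit (+1); total 4.
Path Hall→C3→Exit (+1); total 5.
Path Hall→C1→Exit (+1); total 6.
Path Hall→StairC→StairB→Exit (+1); total 7.
No residual Hall→Exit path; max flow = 7.
Certifying cut of size 7: {Hall→C1, Hall→C3, Hall→C4, Hall→C5, Hall→Exit, Hall→Lobby, Hall→StairC}.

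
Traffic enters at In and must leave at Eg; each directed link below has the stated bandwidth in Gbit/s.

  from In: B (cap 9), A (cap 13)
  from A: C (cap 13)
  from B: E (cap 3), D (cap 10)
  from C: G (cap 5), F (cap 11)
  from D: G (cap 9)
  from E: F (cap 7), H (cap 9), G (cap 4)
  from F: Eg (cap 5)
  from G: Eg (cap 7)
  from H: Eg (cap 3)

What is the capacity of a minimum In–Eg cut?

15

Augment In→A→C→F→Eg: bottleneck 5, flow now 5.
Augment In→A→C→G→Eg: bottleneck 5, flow now 10.
Augment In→B→D→G→Eg: bottleneck 2, flow now 12.
Augment In→B→E→H→Eg: bottleneck 3, flow now 15.
No augmenting path remains; maximum flow = 15.
By max-flow min-cut, the minimum cut capacity equals the max flow.
In the residual graph, reachable from In: {In, A, B, C, D, F, G}.
Min-cut edges: B→E (3), F→Eg (5), G→Eg (7); capacity 3 + 5 + 7 = 15.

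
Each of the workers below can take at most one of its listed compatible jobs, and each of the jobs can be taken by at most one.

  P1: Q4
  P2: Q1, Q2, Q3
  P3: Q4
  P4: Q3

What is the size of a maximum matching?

Unit-capacity flow: source→left, listed edges, right→sink; max matching = max flow.
Augmenting path P1→Q4 (+1); matched 1.
Augmenting path P2→Q1 (+1); matched 2.
Augmenting path P4→Q3 (+1); matched 3.
No augmenting path remains; maximum matching = 3.
König certificate: {P2, P4, Q4} is a vertex cover of size 3 (every listed pair touches it), so no matching can be larger.

3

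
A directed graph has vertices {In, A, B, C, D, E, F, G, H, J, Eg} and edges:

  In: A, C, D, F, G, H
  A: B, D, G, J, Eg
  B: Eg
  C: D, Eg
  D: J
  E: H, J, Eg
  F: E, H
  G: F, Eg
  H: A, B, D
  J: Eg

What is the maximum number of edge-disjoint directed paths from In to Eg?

6

Assign every edge capacity 1; by Menger, the answer equals the max flow.
Path In→A→Eg (+1); total 1.
Path In→C→Eg (+1); total 2.
Path In→G→Eg (+1); total 3.
Path In→D→J→Eg (+1); total 4.
Path In→F→E→Eg (+1); total 5.
Path In→H→B→Eg (+1); total 6.
No residual In→Eg path; max flow = 6.
Certifying cut of size 6: {In→A, In→C, In→D, In→F, In→G, In→H}.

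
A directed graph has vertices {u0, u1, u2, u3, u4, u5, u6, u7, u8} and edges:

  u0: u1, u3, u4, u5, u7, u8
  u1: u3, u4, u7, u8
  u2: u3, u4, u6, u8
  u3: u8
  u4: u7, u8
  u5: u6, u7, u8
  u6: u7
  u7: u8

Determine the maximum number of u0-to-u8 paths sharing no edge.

6

Assign every edge capacity 1; by Menger, the answer equals the max flow.
Path u0→u8 (+1); total 1.
Path u0→u1→u8 (+1); total 2.
Path u0→u3→u8 (+1); total 3.
Path u0→u4→u8 (+1); total 4.
Path u0→u5→u8 (+1); total 5.
Path u0→u7→u8 (+1); total 6.
No residual u0→u8 path; max flow = 6.
Certifying cut of size 6: {u0→u1, u0→u3, u0→u4, u0→u5, u0→u7, u0→u8}.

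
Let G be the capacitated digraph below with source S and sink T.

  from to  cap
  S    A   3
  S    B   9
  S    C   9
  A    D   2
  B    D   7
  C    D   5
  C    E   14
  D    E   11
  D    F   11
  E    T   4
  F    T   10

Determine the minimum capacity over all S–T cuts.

Augment S→C→E→T: bottleneck 4, flow now 4.
Augment S→A→D→F→T: bottleneck 2, flow now 6.
Augment S→B→D→F→T: bottleneck 7, flow now 13.
Augment S→C→D→F→T: bottleneck 1, flow now 14.
No augmenting path remains; maximum flow = 14.
By max-flow min-cut, the minimum cut capacity equals the max flow.
In the residual graph, reachable from S: {S, A, B, C, D, E, F}.
Min-cut edges: E→T (4), F→T (10); capacity 4 + 10 = 14.

14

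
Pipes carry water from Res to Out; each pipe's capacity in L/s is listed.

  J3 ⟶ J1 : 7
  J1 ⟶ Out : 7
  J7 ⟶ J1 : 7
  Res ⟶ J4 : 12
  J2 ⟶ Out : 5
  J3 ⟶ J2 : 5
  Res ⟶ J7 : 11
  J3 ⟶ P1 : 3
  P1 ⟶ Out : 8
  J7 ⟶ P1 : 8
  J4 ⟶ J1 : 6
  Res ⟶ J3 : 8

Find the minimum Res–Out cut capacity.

Augment Res→J3→P1→Out: bottleneck 3, flow now 3.
Augment Res→J3→J1→Out: bottleneck 5, flow now 8.
Augment Res→J4→J1→Out: bottleneck 2, flow now 10.
Augment Res→J7→P1→Out: bottleneck 5, flow now 15.
Augment Res→J4→J1→J3→J2→Out: bottleneck 4, flow now 19. (uses reverse residual edge)
Augment Res→J7→P1→J3→J2→Out: bottleneck 1, flow now 20. (uses reverse residual edge)
No augmenting path remains; maximum flow = 20.
By max-flow min-cut, the minimum cut capacity equals the max flow.
In the residual graph, reachable from Res: {Res, J3, J4, J7, P1, J1}.
Min-cut edges: J3→J2 (5), P1→Out (8), J1→Out (7); capacity 5 + 8 + 7 = 20.

20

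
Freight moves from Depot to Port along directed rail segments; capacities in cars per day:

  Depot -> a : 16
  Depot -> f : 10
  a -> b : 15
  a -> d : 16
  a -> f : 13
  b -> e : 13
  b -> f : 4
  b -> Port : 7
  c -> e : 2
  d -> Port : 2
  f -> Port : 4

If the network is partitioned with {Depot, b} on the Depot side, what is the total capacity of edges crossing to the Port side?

Edges leaving {Depot, b}: Depot→a (16), Depot→f (10), b→e (13), b→f (4), b→Port (7).
Cut capacity = 16 + 10 + 13 + 4 + 7 = 50.

50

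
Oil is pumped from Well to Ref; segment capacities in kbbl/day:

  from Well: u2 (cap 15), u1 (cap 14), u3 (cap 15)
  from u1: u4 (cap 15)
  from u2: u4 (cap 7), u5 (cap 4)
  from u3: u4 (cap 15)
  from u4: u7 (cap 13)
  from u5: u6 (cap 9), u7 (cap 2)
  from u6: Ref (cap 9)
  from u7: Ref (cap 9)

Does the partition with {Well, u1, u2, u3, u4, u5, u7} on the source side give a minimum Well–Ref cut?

Given cut capacity: 9 + 9 = 18.
Augment Well→u1→u4→u7→Ref: bottleneck 9, flow now 9.
Augment Well→u2→u5→u6→Ref: bottleneck 4, flow now 13.
No augmenting path remains; maximum flow = 13.
In the residual graph, reachable from Well: {Well, u1, u2, u3, u4, u7}.
Min-cut edges: u2→u5 (4), u7→Ref (9); capacity 4 + 9 = 13.
Cut capacity 18 exceeds the max flow 13, so it is not minimum.

No — its capacity is 18, but the minimum cut has capacity 13.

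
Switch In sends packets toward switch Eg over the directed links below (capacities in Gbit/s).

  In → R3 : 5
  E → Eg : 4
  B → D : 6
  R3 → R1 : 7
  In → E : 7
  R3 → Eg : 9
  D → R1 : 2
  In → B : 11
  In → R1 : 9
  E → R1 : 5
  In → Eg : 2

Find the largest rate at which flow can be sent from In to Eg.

Augment In→Eg: bottleneck 2, flow now 2.
Augment In→E→Eg: bottleneck 4, flow now 6.
Augment In→R3→Eg: bottleneck 5, flow now 11.
No augmenting path remains; maximum flow = 11.
In the residual graph, reachable from In: {In, E, B, D, R1}.
Min-cut edges: In→R3 (5), In→Eg (2), E→Eg (4); capacity 5 + 2 + 4 = 11.
This cut is saturated, so no flow can exceed 11.

11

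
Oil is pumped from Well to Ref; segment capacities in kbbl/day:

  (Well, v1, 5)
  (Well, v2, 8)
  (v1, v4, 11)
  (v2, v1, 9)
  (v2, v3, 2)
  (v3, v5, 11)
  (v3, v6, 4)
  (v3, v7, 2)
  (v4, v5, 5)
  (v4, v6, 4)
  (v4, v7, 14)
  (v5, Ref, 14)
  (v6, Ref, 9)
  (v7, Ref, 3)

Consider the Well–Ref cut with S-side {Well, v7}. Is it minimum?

No — its capacity is 16, but the minimum cut has capacity 13.

Given cut capacity: 5 + 8 + 3 = 16.
Augment Well→v1→v4→v5→Ref: bottleneck 5, flow now 5.
Augment Well→v2→v3→v5→Ref: bottleneck 2, flow now 7.
Augment Well→v2→v1→v4→v6→Ref: bottleneck 4, flow now 11.
Augment Well→v2→v1→v4→v7→Ref: bottleneck 2, flow now 13.
No augmenting path remains; maximum flow = 13.
In the residual graph, reachable from Well: {Well}.
Min-cut edges: Well→v1 (5), Well→v2 (8); capacity 5 + 8 = 13.
Cut capacity 16 exceeds the max flow 13, so it is not minimum.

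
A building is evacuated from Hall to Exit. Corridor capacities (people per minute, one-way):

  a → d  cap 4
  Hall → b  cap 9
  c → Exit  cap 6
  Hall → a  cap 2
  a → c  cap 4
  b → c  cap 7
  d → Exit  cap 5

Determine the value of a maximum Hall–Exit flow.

Augment Hall→a→c→Exit: bottleneck 2, flow now 2.
Augment Hall→b→c→Exit: bottleneck 4, flow now 6.
Augment Hall→b→c→a→d→Exit: bottleneck 2, flow now 8. (uses reverse residual edge)
No augmenting path remains; maximum flow = 8.
In the residual graph, reachable from Hall: {Hall, b, c}.
Min-cut edges: Hall→a (2), c→Exit (6); capacity 2 + 6 = 8.
This cut is saturated, so no flow can exceed 8.

8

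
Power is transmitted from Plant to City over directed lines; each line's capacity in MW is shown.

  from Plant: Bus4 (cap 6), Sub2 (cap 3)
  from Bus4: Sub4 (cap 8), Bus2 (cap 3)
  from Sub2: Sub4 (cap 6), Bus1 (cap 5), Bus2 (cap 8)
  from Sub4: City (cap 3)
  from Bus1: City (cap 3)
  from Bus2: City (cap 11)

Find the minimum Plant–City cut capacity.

Augment Plant→Bus4→Sub4→City: bottleneck 3, flow now 3.
Augment Plant→Bus4→Bus2→City: bottleneck 3, flow now 6.
Augment Plant→Sub2→Bus1→City: bottleneck 3, flow now 9.
No augmenting path remains; maximum flow = 9.
By max-flow min-cut, the minimum cut capacity equals the max flow.
In the residual graph, reachable from Plant: {Plant}.
Min-cut edges: Plant→Bus4 (6), Plant→Sub2 (3); capacity 6 + 3 = 9.

9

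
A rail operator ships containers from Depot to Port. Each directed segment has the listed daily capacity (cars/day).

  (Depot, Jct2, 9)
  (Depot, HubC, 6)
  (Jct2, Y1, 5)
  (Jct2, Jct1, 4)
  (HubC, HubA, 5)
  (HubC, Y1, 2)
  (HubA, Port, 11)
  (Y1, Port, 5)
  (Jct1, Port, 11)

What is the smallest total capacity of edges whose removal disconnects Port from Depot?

Augment Depot→Jct2→Y1→Port: bottleneck 5, flow now 5.
Augment Depot→Jct2→Jct1→Port: bottleneck 4, flow now 9.
Augment Depot→HubC→HubA→Port: bottleneck 5, flow now 14.
No augmenting path remains; maximum flow = 14.
By max-flow min-cut, the minimum cut capacity equals the max flow.
In the residual graph, reachable from Depot: {Depot, Jct2, HubC, Y1}.
Min-cut edges: Jct2→Jct1 (4), HubC→HubA (5), Y1→Port (5); capacity 4 + 5 + 5 = 14.

14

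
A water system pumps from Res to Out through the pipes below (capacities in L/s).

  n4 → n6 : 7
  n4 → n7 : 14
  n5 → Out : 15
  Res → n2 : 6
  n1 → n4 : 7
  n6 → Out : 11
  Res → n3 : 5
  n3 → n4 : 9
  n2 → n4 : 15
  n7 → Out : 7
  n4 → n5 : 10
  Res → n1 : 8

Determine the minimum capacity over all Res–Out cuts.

Augment Res→n1→n4→n5→Out: bottleneck 7, flow now 7.
Augment Res→n2→n4→n5→Out: bottleneck 3, flow now 10.
Augment Res→n2→n4→n6→Out: bottleneck 3, flow now 13.
Augment Res→n3→n4→n6→Out: bottleneck 4, flow now 17.
Augment Res→n3→n4→n7→Out: bottleneck 1, flow now 18.
No augmenting path remains; maximum flow = 18.
By max-flow min-cut, the minimum cut capacity equals the max flow.
In the residual graph, reachable from Res: {Res, n1}.
Min-cut edges: Res→n2 (6), Res→n3 (5), n1→n4 (7); capacity 6 + 5 + 7 = 18.

18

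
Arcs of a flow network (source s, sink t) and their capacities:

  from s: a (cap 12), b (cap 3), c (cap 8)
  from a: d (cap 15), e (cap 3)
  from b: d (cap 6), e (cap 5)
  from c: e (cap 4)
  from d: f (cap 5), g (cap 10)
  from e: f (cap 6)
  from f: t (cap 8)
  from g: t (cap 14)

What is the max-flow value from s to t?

18

Augment s→a→d→f→t: bottleneck 5, flow now 5.
Augment s→a→d→g→t: bottleneck 7, flow now 12.
Augment s→b→d→g→t: bottleneck 3, flow now 15.
Augment s→c→e→f→t: bottleneck 3, flow now 18.
No augmenting path remains; maximum flow = 18.
In the residual graph, reachable from s: {s, a, b, c, d, e, f}.
Min-cut edges: d→g (10), f→t (8); capacity 10 + 8 = 18.
This cut is saturated, so no flow can exceed 18.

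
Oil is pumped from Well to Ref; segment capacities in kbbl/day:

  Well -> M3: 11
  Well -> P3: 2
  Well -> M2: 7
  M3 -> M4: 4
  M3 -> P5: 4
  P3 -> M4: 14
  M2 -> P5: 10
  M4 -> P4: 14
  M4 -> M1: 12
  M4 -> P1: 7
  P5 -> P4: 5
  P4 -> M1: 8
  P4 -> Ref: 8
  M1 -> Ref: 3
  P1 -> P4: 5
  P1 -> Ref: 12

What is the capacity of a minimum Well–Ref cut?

Augment Well→M3→M4→P4→Ref: bottleneck 4, flow now 4.
Augment Well→M3→P5→P4→Ref: bottleneck 4, flow now 8.
Augment Well→P3→M4→M1→Ref: bottleneck 2, flow now 10.
Augment Well→M2→P5→P4→M1→Ref: bottleneck 1, flow now 11.
No augmenting path remains; maximum flow = 11.
By max-flow min-cut, the minimum cut capacity equals the max flow.
In the residual graph, reachable from Well: {Well, M3, M2, P5}.
Min-cut edges: Well→P3 (2), M3→M4 (4), P5→P4 (5); capacity 2 + 4 + 5 = 11.

11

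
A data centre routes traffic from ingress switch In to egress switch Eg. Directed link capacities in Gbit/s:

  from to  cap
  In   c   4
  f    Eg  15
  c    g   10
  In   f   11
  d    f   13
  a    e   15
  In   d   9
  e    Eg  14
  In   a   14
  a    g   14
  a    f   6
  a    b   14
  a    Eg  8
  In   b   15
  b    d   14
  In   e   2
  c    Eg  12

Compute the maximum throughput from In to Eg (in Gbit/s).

35

Augment In→a→Eg: bottleneck 8, flow now 8.
Augment In→c→Eg: bottleneck 4, flow now 12.
Augment In→e→Eg: bottleneck 2, flow now 14.
Augment In→f→Eg: bottleneck 11, flow now 25.
Augment In→a→e→Eg: bottleneck 6, flow now 31.
Augment In→d→f→Eg: bottleneck 4, flow now 35.
No augmenting path remains; maximum flow = 35.
In the residual graph, reachable from In: {In, b, d, f}.
Min-cut edges: In→a (14), In→c (4), In→e (2), f→Eg (15); capacity 14 + 4 + 2 + 15 = 35.
This cut is saturated, so no flow can exceed 35.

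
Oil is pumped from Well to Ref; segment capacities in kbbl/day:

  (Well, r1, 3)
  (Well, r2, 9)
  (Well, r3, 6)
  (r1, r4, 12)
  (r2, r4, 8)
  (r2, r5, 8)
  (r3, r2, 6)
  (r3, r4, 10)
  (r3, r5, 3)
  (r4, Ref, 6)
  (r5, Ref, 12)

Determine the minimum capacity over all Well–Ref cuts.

Augment Well→r1→r4→Ref: bottleneck 3, flow now 3.
Augment Well→r2→r4→Ref: bottleneck 3, flow now 6.
Augment Well→r2→r5→Ref: bottleneck 6, flow now 12.
Augment Well→r3→r5→Ref: bottleneck 3, flow now 15.
Augment Well→r3→r2→r5→Ref: bottleneck 2, flow now 17.
No augmenting path remains; maximum flow = 17.
By max-flow min-cut, the minimum cut capacity equals the max flow.
In the residual graph, reachable from Well: {Well, r1, r2, r3, r4}.
Min-cut edges: r2→r5 (8), r3→r5 (3), r4→Ref (6); capacity 8 + 3 + 6 = 17.

17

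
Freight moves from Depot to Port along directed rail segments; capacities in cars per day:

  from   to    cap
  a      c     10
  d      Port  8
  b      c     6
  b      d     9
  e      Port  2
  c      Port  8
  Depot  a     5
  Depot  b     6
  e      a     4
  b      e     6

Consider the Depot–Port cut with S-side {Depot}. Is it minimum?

Given cut capacity: 5 + 6 = 11.
Augment Depot→a→c→Port: bottleneck 5, flow now 5.
Augment Depot→b→c→Port: bottleneck 3, flow now 8.
Augment Depot→b→d→Port: bottleneck 3, flow now 11.
No augmenting path remains; maximum flow = 11.
Cut capacity 11 equals the max flow, so it is a minimum cut.

Yes — it is a minimum cut (capacity 11).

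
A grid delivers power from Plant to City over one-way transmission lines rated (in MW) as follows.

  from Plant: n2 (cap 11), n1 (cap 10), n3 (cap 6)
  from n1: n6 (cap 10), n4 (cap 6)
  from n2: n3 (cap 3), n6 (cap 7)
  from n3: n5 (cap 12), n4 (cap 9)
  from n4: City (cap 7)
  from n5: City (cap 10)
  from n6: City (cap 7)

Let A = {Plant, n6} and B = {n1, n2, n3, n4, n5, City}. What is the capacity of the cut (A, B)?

Edges leaving {Plant, n6}: Plant→n1 (10), Plant→n2 (11), Plant→n3 (6), n6→City (7).
Cut capacity = 10 + 11 + 6 + 7 = 34.

34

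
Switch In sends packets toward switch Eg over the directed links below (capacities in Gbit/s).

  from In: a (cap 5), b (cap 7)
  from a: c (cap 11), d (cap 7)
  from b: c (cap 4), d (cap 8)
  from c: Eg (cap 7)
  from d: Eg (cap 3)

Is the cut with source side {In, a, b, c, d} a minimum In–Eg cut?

Yes — it is a minimum cut (capacity 10).

Given cut capacity: 7 + 3 = 10.
Augment In→a→c→Eg: bottleneck 5, flow now 5.
Augment In→b→c→Eg: bottleneck 2, flow now 7.
Augment In→b→d→Eg: bottleneck 3, flow now 10.
No augmenting path remains; maximum flow = 10.
Cut capacity 10 equals the max flow, so it is a minimum cut.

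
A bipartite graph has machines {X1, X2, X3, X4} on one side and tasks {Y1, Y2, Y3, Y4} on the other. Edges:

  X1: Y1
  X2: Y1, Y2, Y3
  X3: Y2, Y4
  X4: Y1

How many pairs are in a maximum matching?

Unit-capacity flow: source→left, listed edges, right→sink; max matching = max flow.
Augmenting path X1→Y1 (+1); matched 1.
Augmenting path X2→Y2 (+1); matched 2.
Augmenting path X3→Y4 (+1); matched 3.
No augmenting path remains; maximum matching = 3.
König certificate: {X2, X3, Y1} is a vertex cover of size 3 (every listed pair touches it), so no matching can be larger.

3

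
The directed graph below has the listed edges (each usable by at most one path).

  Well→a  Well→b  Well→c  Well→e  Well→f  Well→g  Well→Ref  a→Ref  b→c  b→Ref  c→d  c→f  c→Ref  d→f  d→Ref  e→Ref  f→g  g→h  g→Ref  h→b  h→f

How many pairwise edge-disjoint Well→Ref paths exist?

Assign every edge capacity 1; by Menger, the answer equals the max flow.
Path Well→Ref (+1); total 1.
Path Well→a→Ref (+1); total 2.
Path Well→b→Ref (+1); total 3.
Path Well→c→Ref (+1); total 4.
Path Well→e→Ref (+1); total 5.
Path Well→g→Ref (+1); total 6.
Path Well→f→g→h→b→c→d→Ref (+1); total 7.
No residual Well→Ref path; max flow = 7.
Certifying cut of size 7: {Well→Ref, Well→a, Well→b, Well→c, Well→e, Well→f, Well→g}.

7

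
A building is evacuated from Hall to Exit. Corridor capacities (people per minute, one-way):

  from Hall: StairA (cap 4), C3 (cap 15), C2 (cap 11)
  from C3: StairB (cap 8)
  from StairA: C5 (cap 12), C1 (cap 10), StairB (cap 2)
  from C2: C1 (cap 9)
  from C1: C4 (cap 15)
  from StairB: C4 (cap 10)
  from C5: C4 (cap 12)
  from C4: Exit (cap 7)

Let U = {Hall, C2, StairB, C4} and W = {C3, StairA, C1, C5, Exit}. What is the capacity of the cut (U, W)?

35

Edges leaving {Hall, C2, StairB, C4}: Hall→C3 (15), Hall→StairA (4), C2→C1 (9), C4→Exit (7).
Cut capacity = 15 + 4 + 9 + 7 = 35.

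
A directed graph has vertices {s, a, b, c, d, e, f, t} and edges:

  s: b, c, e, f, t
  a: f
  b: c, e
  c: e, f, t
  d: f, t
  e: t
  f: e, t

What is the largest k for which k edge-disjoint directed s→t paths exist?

Assign every edge capacity 1; by Menger, the answer equals the max flow.
Path s→t (+1); total 1.
Path s→c→t (+1); total 2.
Path s→e→t (+1); total 3.
Path s→f→t (+1); total 4.
No residual s→t path; max flow = 4.
Certifying cut of size 4: {c→t, e→t, f→t, s→t}.

4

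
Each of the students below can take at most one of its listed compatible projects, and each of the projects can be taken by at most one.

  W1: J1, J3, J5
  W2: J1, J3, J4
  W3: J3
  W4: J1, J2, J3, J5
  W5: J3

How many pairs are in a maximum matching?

Unit-capacity flow: source→left, listed edges, right→sink; max matching = max flow.
Augmenting path W1→J1 (+1); matched 1.
Augmenting path W2→J3 (+1); matched 2.
Augmenting path W4→J2 (+1); matched 3.
Augmenting path W3→J3→W2→J4 (+1); matched 4.
No augmenting path remains; maximum matching = 4.
König certificate: {W1, W2, W4, J3} is a vertex cover of size 4 (every listed pair touches it), so no matching can be larger.

4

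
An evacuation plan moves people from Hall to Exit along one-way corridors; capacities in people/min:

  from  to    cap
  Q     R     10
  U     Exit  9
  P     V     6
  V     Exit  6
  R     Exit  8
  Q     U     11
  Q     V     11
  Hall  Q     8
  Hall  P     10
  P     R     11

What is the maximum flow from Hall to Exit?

18

Augment Hall→P→R→Exit: bottleneck 8, flow now 8.
Augment Hall→P→V→Exit: bottleneck 2, flow now 10.
Augment Hall→Q→U→Exit: bottleneck 8, flow now 18.
No augmenting path remains; maximum flow = 18.
In the residual graph, reachable from Hall: {Hall}.
Min-cut edges: Hall→P (10), Hall→Q (8); capacity 10 + 8 = 18.
This cut is saturated, so no flow can exceed 18.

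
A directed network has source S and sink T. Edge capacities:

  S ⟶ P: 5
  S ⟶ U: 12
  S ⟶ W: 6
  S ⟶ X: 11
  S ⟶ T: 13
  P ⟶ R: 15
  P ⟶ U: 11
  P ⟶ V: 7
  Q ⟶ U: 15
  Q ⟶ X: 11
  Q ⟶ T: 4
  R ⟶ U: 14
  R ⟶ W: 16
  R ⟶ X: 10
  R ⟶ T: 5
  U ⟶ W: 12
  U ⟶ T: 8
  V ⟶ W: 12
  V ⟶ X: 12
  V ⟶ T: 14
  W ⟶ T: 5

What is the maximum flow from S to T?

Augment S→T: bottleneck 13, flow now 13.
Augment S→U→T: bottleneck 8, flow now 21.
Augment S→W→T: bottleneck 5, flow now 26.
Augment S→P→R→T: bottleneck 5, flow now 31.
No augmenting path remains; maximum flow = 31.
In the residual graph, reachable from S: {S, U, W, X}.
Min-cut edges: S→P (5), S→T (13), U→T (8), W→T (5); capacity 5 + 13 + 8 + 5 = 31.
This cut is saturated, so no flow can exceed 31.

31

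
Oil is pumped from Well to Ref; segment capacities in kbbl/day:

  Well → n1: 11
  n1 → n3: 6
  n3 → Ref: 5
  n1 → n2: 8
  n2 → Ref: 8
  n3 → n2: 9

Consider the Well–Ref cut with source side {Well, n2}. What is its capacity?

19

Edges leaving {Well, n2}: Well→n1 (11), n2→Ref (8).
Cut capacity = 11 + 8 = 19.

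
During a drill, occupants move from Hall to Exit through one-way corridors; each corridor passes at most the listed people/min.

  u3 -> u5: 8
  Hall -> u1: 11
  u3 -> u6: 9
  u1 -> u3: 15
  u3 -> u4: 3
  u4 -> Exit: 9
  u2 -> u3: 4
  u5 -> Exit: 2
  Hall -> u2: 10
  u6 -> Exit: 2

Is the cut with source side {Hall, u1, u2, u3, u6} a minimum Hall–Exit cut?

No — its capacity is 13, but the minimum cut has capacity 7.

Given cut capacity: 3 + 8 + 2 = 13.
Augment Hall→u1→u3→u4→Exit: bottleneck 3, flow now 3.
Augment Hall→u1→u3→u5→Exit: bottleneck 2, flow now 5.
Augment Hall→u1→u3→u6→Exit: bottleneck 2, flow now 7.
No augmenting path remains; maximum flow = 7.
In the residual graph, reachable from Hall: {Hall, u1, u2, u3, u5, u6}.
Min-cut edges: u3→u4 (3), u5→Exit (2), u6→Exit (2); capacity 3 + 2 + 2 = 7.
Cut capacity 13 exceeds the max flow 7, so it is not minimum.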